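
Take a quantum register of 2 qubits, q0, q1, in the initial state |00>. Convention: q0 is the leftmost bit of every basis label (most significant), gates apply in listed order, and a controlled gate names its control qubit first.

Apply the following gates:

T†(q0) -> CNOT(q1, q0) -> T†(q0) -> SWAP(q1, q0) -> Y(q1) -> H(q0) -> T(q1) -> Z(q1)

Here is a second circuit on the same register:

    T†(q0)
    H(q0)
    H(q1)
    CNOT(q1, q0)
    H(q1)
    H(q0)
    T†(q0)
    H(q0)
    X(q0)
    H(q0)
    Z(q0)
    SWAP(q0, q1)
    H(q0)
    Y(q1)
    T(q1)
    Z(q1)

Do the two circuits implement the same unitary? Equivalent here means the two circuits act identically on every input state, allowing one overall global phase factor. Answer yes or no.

No — the two circuits implement different unitaries, even allowing a global phase.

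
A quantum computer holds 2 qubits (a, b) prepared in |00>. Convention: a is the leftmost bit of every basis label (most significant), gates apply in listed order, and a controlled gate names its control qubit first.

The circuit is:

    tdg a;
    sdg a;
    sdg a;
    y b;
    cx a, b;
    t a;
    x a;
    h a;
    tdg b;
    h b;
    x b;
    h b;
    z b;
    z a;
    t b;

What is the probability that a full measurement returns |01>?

The probability of measuring |01> is 1/2.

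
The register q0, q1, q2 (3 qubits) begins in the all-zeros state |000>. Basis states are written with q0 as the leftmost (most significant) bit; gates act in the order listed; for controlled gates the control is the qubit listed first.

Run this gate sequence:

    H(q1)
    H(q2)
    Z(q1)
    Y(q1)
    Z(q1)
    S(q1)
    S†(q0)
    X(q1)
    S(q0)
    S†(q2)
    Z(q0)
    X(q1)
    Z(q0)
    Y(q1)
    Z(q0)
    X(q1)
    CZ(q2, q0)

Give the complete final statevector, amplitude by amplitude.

After the circuit, the state carries amplitude -1/2 on |000>, I/2 on |001>, -I/2 on |010>, -1/2 on |011>, 0 on |100>, 0 on |101>, 0 on |110>, 0 on |111>.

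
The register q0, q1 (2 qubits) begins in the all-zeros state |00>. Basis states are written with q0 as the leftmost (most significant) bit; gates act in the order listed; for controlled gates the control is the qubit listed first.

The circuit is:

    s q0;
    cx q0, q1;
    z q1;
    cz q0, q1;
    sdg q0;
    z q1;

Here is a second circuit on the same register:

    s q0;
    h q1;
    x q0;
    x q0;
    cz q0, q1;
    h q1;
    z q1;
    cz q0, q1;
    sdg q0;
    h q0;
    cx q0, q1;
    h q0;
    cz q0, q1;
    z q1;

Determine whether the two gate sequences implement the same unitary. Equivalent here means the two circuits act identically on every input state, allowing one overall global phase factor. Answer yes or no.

No — the two circuits implement different unitaries, even allowing a global phase.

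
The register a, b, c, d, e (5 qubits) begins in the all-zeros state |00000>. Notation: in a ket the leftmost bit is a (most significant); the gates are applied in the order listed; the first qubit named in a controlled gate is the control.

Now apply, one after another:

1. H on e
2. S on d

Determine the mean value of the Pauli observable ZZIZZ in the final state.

In the final state, ZZIZZ has expectation 0.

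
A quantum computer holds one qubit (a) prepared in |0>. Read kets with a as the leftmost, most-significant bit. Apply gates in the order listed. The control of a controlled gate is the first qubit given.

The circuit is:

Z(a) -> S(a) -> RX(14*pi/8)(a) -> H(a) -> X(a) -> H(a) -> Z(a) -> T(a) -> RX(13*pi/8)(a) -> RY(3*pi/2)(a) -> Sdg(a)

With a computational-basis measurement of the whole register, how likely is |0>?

A full measurement returns |0> with probability sin(3*pi/16)**2/2 + cos(3*pi/16)**2/2 - I*sqrt(1/2 - sqrt(2)/4)*sqrt(sqrt(2)/4 + 1/2)*exp(-I*pi/4)*cos(3*pi/16)**2/2 - I*sqrt(1/2 - sqrt(2)/4)*sqrt(sqrt(2)/4 + 1/2)*exp(-I*pi/4)*sin(3*pi/16)**2/2 + I*sqrt(1/2 - sqrt(2)/4)*sqrt(sqrt(2)/4 + 1/2)*exp(I*pi/4)*sin(3*pi/16)**2/2 + I*sqrt(1/2 - sqrt(2)/4)*sqrt(sqrt(2)/4 + 1/2)*exp(I*pi/4)*cos(3*pi/16)**2/2.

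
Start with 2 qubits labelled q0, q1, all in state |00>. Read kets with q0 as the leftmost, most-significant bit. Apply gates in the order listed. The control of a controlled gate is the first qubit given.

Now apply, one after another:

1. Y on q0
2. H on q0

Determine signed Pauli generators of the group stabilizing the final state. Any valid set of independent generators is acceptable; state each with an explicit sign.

One valid set of independent stabilizer generators is -XI, +IZ (any independent generating set of the same group is equally correct).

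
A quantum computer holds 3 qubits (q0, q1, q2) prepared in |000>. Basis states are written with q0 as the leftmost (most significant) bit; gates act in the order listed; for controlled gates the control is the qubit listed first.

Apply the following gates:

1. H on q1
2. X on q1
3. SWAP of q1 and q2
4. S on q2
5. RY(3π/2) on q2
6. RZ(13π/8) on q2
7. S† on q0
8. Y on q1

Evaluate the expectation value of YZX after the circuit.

The observable YZX averages to 0.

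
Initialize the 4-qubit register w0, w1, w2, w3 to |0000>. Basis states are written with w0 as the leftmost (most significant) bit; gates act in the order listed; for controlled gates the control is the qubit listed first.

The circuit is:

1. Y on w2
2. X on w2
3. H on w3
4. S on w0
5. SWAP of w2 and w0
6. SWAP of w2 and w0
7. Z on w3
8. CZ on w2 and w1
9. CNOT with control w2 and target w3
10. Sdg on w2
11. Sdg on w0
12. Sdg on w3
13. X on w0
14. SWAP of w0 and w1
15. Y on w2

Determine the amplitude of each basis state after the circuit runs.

The final amplitudes are -sqrt(2)/2 on |0110>, -sqrt(2)*I/2 on |0111>, and 0 on every other basis state.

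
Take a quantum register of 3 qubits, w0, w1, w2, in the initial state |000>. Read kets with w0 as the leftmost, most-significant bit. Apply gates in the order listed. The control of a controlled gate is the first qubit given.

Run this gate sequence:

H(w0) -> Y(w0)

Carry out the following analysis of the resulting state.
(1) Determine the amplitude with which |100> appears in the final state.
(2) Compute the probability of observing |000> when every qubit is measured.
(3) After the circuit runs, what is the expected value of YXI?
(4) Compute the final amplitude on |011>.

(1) The final state's coefficient on |100> equals sqrt(2)*I/2.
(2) Outcome |000> occurs with probability 1/2.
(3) The expectation value of YXI is 0.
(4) The final state's coefficient on |011> equals 0.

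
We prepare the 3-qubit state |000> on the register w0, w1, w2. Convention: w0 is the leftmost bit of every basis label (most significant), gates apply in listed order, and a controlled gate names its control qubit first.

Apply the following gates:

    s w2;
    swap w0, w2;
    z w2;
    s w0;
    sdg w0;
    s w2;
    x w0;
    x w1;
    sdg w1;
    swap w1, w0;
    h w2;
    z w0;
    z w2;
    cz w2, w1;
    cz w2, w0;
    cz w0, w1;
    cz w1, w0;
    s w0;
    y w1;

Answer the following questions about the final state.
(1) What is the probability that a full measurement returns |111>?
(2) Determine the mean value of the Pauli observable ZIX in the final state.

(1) Outcome |111> occurs with probability 0.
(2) In the final state, ZIX has expectation 1.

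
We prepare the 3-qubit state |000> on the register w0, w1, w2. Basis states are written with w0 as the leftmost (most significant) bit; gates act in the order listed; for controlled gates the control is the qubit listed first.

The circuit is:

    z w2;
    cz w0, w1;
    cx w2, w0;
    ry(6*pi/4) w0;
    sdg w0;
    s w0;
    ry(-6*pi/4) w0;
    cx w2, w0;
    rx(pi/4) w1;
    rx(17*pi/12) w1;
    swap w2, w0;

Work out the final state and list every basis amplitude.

The resulting statevector has amplitude -sqrt(3)/2 on |000>, -I/2 on |010>, and 0 on every other basis state. Key observation: gates 3-8 undo each other exactly, leaving only the rest of the circuit to track.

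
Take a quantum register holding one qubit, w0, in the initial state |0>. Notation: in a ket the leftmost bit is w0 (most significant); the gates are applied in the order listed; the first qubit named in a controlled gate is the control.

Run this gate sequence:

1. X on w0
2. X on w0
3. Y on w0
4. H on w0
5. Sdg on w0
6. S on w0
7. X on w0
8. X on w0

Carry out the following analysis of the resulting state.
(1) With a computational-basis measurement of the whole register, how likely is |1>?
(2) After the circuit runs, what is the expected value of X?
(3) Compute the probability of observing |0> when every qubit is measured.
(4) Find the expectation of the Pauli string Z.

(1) A full measurement returns |1> with probability 1/2.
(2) The observable X averages to -1.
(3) The probability of measuring |0> is 1/2.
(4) In the final state, Z has expectation 0.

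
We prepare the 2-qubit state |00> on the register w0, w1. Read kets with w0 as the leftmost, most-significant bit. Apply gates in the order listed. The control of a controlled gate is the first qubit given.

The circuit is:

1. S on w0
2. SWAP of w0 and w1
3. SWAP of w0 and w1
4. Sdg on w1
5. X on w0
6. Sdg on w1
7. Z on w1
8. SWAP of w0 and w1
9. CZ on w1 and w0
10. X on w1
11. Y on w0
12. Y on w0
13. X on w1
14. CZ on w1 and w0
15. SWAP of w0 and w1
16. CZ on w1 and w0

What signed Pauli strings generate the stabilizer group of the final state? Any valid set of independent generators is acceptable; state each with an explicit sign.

The final state is stabilized by the group generated by -ZI, +IZ; other independent generating sets are equally valid.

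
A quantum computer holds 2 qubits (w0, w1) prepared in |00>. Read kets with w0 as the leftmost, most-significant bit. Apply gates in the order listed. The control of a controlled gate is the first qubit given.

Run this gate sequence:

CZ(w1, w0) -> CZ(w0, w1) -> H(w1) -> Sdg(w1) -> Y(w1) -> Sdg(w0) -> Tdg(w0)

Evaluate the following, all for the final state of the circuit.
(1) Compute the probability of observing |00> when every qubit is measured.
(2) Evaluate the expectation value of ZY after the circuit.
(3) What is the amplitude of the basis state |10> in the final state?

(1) The probability of measuring |00> is 1/2.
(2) In the final state, ZY has expectation -1.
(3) The amplitude on |10> is 0.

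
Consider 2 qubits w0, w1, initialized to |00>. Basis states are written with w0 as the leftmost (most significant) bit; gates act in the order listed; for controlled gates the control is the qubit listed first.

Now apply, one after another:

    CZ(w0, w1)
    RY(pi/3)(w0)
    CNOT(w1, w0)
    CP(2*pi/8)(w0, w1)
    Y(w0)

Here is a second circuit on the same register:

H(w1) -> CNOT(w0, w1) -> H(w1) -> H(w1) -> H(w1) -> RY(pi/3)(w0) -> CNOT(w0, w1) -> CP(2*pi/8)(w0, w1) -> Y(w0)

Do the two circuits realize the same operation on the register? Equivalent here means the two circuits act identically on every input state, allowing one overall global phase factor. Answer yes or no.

No: there is an input state on which the two circuits produce genuinely different outputs (not merely differing by a phase).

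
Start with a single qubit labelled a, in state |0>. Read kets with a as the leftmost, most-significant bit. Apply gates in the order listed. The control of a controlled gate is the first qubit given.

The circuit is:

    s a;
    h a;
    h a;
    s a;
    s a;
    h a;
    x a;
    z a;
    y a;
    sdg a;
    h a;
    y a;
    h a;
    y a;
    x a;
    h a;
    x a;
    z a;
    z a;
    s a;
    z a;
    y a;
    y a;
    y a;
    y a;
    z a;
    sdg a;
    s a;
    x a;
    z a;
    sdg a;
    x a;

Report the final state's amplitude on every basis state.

The final amplitudes are -1/2 - I/2 on |0>, 1/2 - I/2 on |1>. Key observation: steps 20-27 multiply out to the identity, so the circuit reduces to the remaining gates.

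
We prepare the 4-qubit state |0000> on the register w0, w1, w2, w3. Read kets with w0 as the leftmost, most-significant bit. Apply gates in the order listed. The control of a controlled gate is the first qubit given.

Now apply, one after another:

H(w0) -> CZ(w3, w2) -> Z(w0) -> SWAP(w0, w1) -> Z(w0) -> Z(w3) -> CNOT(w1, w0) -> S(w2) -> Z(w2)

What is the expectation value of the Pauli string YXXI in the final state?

The observable YXXI averages to 0.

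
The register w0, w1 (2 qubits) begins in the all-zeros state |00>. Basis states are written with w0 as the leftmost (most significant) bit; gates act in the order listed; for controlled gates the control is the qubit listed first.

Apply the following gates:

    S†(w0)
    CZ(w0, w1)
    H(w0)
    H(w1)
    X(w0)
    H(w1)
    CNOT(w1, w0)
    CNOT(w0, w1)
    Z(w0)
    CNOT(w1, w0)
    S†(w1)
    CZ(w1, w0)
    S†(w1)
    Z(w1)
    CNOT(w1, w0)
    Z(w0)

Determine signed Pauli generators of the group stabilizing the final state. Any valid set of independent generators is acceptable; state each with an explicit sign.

One valid set of independent stabilizer generators is +XX, +ZZ (any independent generating set of the same group is equally correct).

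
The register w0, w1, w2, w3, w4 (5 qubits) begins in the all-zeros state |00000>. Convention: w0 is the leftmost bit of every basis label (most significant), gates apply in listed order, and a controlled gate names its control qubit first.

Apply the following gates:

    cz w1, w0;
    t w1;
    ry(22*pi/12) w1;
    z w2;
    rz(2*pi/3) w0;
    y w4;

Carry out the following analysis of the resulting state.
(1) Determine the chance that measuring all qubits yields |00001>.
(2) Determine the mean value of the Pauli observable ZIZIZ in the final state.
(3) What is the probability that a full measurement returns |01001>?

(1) The probability of measuring |00001> is sqrt(3)/4 + 1/2.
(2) The observable ZIZIZ averages to -1.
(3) A full measurement returns |01001> with probability 1/2 - sqrt(3)/4.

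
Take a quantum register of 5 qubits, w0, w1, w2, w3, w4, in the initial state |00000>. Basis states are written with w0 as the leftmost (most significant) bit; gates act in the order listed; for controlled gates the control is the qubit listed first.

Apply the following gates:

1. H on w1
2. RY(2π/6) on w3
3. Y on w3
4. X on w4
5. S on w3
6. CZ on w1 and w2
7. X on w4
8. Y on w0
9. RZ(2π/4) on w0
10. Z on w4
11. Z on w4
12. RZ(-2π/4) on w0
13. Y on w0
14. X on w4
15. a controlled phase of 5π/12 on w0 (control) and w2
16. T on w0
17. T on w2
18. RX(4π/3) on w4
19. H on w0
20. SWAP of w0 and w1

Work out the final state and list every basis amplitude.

The resulting statevector has amplitude -sqrt(3)/8 on |00000>, I/8 on |00001>, 3*I/8 on |00010>, sqrt(3)/8 on |00011>, 0 on |00100>, 0 on |00101>, 0 on |00110>, 0 on |00111>, -sqrt(3)/8 on |01000>, I/8 on |01001>, 3*I/8 on |01010>, sqrt(3)/8 on |01011>, 0 on |01100>, 0 on |01101>, 0 on |01110>, 0 on |01111>, -sqrt(3)/8 on |10000>, I/8 on |10001>, 3*I/8 on |10010>, sqrt(3)/8 on |10011>, 0 on |10100>, 0 on |10101>, 0 on |10110>, 0 on |10111>, -sqrt(3)/8 on |11000>, I/8 on |11001>, 3*I/8 on |11010>, sqrt(3)/8 on |11011>, 0 on |11100>, 0 on |11101>, 0 on |11110>, 0 on |11111>.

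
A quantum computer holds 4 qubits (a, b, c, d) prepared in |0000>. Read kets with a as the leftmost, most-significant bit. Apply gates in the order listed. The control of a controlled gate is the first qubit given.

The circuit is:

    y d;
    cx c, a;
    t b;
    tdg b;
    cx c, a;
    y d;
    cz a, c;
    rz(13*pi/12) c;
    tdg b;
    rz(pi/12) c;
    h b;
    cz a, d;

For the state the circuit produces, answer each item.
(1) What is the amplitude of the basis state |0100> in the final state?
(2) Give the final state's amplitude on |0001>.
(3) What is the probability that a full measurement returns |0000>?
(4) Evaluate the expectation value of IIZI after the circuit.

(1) |0100> carries amplitude -sqrt(2)*exp(5*I*pi/12)/2 in the final state.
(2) The amplitude on |0001> is 0.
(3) Outcome |0000> occurs with probability 1/2.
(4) The observable IIZI averages to 1.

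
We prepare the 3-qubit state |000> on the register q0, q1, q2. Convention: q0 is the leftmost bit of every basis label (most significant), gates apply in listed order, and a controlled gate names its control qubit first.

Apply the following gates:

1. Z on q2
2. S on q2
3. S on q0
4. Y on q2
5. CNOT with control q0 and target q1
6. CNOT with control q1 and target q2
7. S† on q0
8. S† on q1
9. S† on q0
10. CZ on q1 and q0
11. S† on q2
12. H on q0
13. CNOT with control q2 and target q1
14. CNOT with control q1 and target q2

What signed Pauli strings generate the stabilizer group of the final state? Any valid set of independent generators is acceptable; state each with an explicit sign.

One valid set of independent stabilizer generators is +XII, -IZI, +IIZ (any independent generating set of the same group is equally correct).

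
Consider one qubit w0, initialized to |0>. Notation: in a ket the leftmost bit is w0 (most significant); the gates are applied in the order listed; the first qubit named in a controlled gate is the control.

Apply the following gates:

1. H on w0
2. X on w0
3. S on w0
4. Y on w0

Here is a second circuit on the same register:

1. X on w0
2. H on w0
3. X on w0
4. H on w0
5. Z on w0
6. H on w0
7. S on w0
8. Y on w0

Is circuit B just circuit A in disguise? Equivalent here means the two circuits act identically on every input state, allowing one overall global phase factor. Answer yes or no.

No: there is an input state on which the two circuits produce genuinely different outputs (not merely differing by a phase).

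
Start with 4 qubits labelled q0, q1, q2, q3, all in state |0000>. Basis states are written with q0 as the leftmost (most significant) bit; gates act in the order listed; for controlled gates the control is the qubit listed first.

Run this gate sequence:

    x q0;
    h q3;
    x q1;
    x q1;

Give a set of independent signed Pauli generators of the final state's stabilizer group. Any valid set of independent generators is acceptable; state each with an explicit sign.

One valid set of independent stabilizer generators is +IIIX, -ZIII, +IZII, +IIZI (any independent generating set of the same group is equally correct). Key observation: steps 3-4 multiply out to the identity, so the circuit reduces to the remaining gates.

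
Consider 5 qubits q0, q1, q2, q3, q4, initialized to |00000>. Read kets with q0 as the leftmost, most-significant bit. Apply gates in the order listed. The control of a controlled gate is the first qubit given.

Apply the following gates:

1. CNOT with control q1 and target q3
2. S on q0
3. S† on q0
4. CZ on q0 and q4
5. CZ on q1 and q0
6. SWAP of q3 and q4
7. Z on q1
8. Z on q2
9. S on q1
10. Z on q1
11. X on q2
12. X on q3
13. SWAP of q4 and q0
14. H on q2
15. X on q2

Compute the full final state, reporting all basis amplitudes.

The resulting statevector has amplitude -sqrt(2)/2 on |00010>, sqrt(2)/2 on |00110>, and 0 on every other basis state. Key observation: gates 2-3 undo each other exactly, leaving only the rest of the circuit to track.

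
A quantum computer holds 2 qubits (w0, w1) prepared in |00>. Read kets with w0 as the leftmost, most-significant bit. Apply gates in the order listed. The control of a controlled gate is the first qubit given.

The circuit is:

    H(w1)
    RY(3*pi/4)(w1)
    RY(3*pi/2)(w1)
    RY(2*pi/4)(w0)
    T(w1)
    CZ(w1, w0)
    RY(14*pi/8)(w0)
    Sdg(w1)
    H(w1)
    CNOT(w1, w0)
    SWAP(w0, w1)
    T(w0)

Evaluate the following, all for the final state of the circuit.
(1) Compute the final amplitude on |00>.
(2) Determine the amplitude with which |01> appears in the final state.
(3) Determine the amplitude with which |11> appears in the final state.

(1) The final state's coefficient on |00> equals 1/4 - exp(3*I*pi/4)/4.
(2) The final state's coefficient on |01> equals -1/4 + sqrt(2)/4 + exp(3*I*pi/4)/4 + sqrt(2)*exp(3*I*pi/4)/4.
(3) |11> carries amplitude -1/4 + exp(I*pi/4)/4 in the final state.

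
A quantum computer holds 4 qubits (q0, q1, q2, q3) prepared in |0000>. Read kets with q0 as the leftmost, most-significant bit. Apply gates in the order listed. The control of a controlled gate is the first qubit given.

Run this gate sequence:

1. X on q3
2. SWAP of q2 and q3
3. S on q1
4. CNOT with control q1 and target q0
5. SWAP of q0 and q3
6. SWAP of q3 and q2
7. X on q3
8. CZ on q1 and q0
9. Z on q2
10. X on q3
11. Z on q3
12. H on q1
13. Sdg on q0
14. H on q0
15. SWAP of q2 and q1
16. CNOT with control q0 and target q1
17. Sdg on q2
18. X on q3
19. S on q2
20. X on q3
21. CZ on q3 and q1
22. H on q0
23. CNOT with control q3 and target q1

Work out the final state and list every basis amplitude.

The final amplitudes are 0 on |0000>, sqrt(2)/4 on |0001>, 0 on |0010>, sqrt(2)/4 on |0011>, 0 on |0100>, -sqrt(2)/4 on |0101>, 0 on |0110>, -sqrt(2)/4 on |0111>, 0 on |1000>, -sqrt(2)/4 on |1001>, 0 on |1010>, -sqrt(2)/4 on |1011>, 0 on |1100>, -sqrt(2)/4 on |1101>, 0 on |1110>, -sqrt(2)/4 on |1111>.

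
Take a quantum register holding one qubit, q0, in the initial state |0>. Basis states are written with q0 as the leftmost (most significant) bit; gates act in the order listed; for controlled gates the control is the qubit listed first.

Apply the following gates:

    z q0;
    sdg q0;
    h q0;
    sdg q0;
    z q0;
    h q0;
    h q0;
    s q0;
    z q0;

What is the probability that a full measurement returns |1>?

Outcome |1> occurs with probability 1/2.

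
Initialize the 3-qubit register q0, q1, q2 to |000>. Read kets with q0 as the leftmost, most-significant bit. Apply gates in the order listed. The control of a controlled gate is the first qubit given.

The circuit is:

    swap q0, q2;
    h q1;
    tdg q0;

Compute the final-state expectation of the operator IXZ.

In the final state, IXZ has expectation 1.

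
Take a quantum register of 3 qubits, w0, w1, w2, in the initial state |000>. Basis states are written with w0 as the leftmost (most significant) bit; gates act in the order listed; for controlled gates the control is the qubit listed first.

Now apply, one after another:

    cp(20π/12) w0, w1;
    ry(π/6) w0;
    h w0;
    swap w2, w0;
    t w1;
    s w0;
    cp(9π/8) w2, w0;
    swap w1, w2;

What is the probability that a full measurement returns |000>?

A full measurement returns |000> with probability 3/4.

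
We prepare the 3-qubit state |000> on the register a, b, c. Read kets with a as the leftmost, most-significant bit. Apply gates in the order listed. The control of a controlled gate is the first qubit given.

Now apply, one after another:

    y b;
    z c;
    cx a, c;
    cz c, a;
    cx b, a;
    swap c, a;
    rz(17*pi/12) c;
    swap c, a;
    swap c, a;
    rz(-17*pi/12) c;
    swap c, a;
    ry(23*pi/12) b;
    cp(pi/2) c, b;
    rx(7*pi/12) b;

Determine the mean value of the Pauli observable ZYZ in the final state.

The observable ZYZ averages to -1/2 - sqrt(3)/4.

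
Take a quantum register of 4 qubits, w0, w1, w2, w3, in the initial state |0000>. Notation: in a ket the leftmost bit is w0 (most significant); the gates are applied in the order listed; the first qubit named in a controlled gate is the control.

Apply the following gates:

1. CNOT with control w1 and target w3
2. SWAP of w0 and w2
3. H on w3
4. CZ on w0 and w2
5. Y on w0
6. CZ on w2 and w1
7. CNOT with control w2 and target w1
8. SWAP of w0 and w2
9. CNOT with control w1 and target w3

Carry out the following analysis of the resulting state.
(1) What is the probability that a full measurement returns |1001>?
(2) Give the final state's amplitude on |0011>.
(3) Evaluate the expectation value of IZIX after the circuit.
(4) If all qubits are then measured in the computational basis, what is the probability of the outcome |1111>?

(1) A full measurement returns |1001> with probability 0.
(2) |0011> carries amplitude sqrt(2)*I/2 in the final state.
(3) The expectation value of IZIX is 1.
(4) The probability of measuring |1111> is 0.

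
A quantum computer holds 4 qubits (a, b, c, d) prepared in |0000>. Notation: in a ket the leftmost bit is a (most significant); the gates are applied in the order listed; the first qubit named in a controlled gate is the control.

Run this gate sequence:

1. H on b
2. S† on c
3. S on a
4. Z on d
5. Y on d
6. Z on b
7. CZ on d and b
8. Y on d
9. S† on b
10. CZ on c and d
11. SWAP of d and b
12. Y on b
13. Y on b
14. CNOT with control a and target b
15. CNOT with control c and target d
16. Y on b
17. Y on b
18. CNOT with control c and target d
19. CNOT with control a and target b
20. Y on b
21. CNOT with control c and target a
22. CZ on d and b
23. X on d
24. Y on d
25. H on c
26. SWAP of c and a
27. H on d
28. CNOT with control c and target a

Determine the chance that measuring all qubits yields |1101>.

Outcome |1101> occurs with probability 1/4. Key observation: the block from step 13 through step 20 cancels to the identity and can be dropped.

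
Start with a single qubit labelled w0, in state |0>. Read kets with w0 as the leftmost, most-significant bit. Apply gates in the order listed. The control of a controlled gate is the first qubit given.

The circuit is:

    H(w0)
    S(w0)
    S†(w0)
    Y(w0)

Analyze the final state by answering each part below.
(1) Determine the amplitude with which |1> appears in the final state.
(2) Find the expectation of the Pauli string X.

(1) The final state's coefficient on |1> equals sqrt(2)*I/2.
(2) In the final state, X has expectation -1.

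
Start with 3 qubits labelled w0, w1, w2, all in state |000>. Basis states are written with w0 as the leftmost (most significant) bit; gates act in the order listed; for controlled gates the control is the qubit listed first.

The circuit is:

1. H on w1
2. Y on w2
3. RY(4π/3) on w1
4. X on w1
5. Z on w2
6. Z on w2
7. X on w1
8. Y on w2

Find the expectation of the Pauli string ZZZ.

The observable ZZZ averages to sqrt(3)/2. Key observation: gates 4-7 undo each other exactly, leaving only the rest of the circuit to track.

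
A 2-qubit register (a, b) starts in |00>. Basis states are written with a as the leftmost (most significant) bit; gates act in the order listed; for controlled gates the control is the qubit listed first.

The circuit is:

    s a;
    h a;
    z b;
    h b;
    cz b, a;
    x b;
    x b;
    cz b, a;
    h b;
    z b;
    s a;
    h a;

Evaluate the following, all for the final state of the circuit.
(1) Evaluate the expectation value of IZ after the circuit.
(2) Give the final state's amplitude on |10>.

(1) The expectation value of IZ is 1.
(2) The final state's coefficient on |10> equals 1/2 - I/2.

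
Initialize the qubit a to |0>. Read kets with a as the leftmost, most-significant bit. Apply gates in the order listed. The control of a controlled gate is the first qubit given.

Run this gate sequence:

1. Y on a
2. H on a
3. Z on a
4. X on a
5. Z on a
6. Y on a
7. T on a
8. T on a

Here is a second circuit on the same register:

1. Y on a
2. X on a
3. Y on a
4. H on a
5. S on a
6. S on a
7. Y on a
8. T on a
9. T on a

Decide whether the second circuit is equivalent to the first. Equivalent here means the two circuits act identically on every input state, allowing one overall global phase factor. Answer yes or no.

No, they are not equivalent — no single phase factor reconciles the two unitaries.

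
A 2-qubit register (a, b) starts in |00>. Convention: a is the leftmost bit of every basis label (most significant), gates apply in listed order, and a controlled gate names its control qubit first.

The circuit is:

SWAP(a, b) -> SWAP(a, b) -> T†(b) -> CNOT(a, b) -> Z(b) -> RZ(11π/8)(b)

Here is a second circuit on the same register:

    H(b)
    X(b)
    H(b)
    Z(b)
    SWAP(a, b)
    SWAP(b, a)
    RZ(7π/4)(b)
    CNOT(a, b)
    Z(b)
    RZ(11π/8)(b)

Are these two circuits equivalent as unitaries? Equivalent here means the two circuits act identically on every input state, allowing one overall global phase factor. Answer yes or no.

Yes: on every input state the two circuits agree up to one overall phase factor.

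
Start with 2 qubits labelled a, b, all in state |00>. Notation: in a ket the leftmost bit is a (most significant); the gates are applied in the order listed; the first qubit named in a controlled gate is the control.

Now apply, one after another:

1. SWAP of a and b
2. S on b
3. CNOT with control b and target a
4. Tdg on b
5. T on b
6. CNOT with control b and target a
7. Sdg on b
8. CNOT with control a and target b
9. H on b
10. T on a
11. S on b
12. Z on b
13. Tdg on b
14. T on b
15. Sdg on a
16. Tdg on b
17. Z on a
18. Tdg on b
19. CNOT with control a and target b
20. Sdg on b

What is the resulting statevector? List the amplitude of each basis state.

The final amplitudes are sqrt(2)/2 on |00>, sqrt(2)*I/2 on |01>, 0 on |10>, 0 on |11>. Key observation: steps 2-7 multiply out to the identity, so the circuit reduces to the remaining gates.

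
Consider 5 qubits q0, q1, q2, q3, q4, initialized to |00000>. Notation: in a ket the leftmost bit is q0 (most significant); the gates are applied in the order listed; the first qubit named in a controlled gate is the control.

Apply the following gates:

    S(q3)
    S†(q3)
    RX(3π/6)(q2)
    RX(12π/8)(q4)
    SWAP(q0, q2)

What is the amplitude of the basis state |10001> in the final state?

The final state's coefficient on |10001> equals -1/2. Key observation: steps 1-2 multiply out to the identity, so the circuit reduces to the remaining gates.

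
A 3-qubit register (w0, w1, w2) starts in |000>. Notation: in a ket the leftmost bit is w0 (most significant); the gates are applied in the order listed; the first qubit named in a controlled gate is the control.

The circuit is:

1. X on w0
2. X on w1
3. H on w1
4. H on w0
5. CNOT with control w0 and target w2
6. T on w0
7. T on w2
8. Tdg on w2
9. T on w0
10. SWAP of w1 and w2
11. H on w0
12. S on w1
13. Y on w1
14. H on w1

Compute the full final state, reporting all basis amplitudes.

The final amplitudes are 0 on |000>, 0 on |001>, -I/2 on |010>, I/2 on |011>, I/2 on |100>, -I/2 on |101>, 0 on |110>, 0 on |111>.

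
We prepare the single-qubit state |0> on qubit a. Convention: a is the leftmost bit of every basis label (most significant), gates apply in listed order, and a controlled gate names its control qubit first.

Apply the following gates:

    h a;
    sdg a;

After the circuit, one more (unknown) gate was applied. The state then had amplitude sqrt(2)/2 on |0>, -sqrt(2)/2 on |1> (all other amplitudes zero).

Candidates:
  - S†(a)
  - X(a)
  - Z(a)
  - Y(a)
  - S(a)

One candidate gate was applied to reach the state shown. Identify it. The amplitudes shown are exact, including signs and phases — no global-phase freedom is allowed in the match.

The applied gate was S†(a).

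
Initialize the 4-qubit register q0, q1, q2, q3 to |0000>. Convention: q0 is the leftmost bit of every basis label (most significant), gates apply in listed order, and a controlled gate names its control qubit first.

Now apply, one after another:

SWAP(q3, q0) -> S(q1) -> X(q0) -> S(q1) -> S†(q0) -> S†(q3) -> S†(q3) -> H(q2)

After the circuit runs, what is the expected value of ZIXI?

In the final state, ZIXI has expectation -1.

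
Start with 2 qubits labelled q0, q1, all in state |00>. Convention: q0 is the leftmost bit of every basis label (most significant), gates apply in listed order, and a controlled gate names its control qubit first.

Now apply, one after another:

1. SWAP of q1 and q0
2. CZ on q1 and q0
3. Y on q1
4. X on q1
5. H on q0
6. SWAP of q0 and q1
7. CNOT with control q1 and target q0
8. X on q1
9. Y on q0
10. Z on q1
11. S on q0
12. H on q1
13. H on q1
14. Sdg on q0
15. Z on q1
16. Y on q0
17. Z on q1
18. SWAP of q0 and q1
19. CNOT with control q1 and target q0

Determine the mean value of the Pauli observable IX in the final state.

In the final state, IX has expectation -1. Key observation: the block from step 9 through step 16 cancels to the identity and can be dropped.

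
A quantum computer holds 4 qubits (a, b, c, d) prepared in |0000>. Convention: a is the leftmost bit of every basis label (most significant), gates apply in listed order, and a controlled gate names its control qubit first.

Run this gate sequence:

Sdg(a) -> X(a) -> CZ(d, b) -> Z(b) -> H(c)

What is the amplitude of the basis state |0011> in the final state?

|0011> carries amplitude 0 in the final state.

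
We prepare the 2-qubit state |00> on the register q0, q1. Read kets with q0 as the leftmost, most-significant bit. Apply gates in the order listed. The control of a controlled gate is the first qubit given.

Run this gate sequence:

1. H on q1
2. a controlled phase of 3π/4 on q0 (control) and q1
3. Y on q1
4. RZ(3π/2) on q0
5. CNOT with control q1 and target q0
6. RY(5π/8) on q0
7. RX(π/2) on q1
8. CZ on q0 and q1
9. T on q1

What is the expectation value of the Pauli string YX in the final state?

The observable YX averages to sqrt(2)*(-sqrt(2 - sqrt(2)) + sqrt(sqrt(2) + 2))/4.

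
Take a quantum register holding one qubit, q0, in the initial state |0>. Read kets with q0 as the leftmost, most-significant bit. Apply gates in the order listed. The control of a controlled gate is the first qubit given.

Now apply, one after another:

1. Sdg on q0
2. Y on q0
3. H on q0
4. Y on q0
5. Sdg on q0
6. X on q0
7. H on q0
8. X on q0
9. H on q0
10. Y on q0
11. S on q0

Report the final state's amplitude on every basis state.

The resulting statevector has amplitude -sqrt(2)*I/2 on |0>, -sqrt(2)*I/2 on |1>.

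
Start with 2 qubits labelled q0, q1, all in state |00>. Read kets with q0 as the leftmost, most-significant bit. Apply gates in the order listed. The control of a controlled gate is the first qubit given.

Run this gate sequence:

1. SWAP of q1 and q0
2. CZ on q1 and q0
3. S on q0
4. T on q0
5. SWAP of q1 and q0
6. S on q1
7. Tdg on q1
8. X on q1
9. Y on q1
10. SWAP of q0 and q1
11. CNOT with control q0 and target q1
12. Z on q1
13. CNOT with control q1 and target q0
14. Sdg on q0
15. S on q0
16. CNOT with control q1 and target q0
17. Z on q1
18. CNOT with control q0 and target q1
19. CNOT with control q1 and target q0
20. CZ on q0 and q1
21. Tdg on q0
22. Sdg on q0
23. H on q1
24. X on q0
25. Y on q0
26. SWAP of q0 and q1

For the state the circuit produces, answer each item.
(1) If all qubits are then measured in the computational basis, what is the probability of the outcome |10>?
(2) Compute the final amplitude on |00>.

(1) A full measurement returns |10> with probability 1/2. Key observation: gates 11-18 undo each other exactly, leaving only the rest of the circuit to track.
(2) |00> carries amplitude -sqrt(2)/2 in the final state.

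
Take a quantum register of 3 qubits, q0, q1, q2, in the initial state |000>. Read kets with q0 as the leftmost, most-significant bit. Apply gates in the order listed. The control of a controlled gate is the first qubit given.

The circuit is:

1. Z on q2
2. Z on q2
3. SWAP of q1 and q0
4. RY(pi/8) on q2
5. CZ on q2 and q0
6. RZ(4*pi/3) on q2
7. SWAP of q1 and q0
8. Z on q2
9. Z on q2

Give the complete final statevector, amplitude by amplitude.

The resulting statevector has amplitude -exp(I*pi/3)*cos(pi/16) on |000>, exp(2*I*pi/3)*sin(pi/16) on |001>, and 0 on every other basis state.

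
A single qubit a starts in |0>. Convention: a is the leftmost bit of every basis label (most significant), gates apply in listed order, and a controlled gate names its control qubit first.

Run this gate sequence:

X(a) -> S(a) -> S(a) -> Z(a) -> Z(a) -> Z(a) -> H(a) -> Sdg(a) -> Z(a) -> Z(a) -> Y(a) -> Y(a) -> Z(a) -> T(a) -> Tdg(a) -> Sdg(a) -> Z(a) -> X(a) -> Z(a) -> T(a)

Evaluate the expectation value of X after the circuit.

In the final state, X has expectation -sqrt(2)/2. Key observation: the block from step 10 through step 13 cancels to the identity and can be dropped.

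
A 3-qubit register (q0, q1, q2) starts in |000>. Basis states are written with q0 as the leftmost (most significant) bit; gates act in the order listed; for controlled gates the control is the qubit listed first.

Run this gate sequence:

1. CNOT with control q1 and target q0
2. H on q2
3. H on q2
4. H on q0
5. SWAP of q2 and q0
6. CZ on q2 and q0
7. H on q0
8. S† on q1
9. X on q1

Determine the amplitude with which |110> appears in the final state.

|110> carries amplitude 1/2 in the final state. Key observation: the block from step 2 through step 3 cancels to the identity and can be dropped.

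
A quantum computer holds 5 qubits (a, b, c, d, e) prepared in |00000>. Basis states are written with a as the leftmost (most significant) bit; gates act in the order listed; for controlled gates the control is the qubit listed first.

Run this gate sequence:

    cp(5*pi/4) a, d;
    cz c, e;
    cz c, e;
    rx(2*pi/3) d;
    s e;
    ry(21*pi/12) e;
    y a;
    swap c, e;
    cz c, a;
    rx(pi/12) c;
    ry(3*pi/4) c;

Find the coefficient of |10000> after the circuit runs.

|10000> carries amplitude -sqrt(12 - 6*sqrt(2))/16 + sqrt(2*sqrt(2) + 4)/16 in the final state.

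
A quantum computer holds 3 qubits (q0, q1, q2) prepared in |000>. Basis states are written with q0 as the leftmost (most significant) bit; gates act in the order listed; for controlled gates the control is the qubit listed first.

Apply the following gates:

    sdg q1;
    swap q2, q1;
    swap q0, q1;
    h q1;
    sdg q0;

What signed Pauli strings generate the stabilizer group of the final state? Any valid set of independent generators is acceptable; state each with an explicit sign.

One valid set of independent stabilizer generators is +IXI, +ZII, +IIZ (any independent generating set of the same group is equally correct).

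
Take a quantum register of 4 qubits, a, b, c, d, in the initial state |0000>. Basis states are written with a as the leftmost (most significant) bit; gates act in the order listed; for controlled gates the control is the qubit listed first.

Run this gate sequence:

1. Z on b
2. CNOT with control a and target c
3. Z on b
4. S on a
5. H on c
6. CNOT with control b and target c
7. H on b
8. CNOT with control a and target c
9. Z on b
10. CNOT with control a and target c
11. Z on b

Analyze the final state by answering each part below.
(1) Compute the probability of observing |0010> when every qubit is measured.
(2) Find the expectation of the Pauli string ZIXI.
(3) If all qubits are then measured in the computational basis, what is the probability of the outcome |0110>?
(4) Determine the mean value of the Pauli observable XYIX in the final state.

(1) A full measurement returns |0010> with probability 1/4.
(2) The expectation value of ZIXI is 1.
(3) A full measurement returns |0110> with probability 1/4.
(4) The expectation value of XYIX is 0.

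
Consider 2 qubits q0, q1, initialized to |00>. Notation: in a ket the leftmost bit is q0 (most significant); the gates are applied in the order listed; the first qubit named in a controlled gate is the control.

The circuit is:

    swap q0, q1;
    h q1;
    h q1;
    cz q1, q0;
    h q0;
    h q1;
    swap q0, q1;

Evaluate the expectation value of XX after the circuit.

The observable XX averages to 1.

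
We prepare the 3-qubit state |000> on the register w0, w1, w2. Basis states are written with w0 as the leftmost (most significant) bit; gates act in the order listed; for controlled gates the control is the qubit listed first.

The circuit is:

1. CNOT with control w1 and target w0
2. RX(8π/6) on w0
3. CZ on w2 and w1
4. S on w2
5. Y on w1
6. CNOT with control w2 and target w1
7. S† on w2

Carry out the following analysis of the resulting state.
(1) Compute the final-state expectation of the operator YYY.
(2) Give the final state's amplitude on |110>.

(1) In the final state, YYY has expectation 0.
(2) The final state's coefficient on |110> equals sqrt(3)/2.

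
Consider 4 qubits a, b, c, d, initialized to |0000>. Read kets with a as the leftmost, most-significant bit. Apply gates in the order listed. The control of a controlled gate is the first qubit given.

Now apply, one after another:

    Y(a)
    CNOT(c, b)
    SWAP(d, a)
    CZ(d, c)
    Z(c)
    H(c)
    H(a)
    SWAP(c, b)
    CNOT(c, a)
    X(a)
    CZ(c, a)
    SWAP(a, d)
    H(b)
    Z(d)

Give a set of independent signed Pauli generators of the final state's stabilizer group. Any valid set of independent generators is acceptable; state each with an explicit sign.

One valid set of independent stabilizer generators is -IIIX, -ZIII, +IZII, +IIZI (any independent generating set of the same group is equally correct).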